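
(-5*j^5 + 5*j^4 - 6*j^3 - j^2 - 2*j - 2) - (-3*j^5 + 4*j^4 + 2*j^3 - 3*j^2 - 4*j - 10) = -2*j^5 + j^4 - 8*j^3 + 2*j^2 + 2*j + 8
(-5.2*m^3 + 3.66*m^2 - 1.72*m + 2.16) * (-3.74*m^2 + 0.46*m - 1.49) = 19.448*m^5 - 16.0804*m^4 + 15.8644*m^3 - 14.323*m^2 + 3.5564*m - 3.2184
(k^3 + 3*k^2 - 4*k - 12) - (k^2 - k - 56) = k^3 + 2*k^2 - 3*k + 44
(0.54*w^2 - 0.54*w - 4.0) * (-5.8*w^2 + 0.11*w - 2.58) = -3.132*w^4 + 3.1914*w^3 + 21.7474*w^2 + 0.9532*w + 10.32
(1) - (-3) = 4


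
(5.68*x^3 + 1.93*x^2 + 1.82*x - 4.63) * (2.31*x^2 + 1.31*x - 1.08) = 13.1208*x^5 + 11.8991*x^4 + 0.5981*x^3 - 10.3955*x^2 - 8.0309*x + 5.0004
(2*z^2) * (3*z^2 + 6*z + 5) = 6*z^4 + 12*z^3 + 10*z^2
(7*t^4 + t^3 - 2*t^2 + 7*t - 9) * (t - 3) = 7*t^5 - 20*t^4 - 5*t^3 + 13*t^2 - 30*t + 27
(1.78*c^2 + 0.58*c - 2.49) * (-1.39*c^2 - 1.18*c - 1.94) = -2.4742*c^4 - 2.9066*c^3 - 0.6765*c^2 + 1.813*c + 4.8306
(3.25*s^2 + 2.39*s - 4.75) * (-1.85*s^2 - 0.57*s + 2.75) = -6.0125*s^4 - 6.274*s^3 + 16.3627*s^2 + 9.28*s - 13.0625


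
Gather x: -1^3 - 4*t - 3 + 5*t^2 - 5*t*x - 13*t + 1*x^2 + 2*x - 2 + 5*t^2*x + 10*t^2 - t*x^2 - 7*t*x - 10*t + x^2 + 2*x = 15*t^2 - 27*t + x^2*(2 - t) + x*(5*t^2 - 12*t + 4) - 6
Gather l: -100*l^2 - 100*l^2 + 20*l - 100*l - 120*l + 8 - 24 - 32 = -200*l^2 - 200*l - 48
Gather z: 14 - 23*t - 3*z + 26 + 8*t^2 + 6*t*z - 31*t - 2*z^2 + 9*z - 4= 8*t^2 - 54*t - 2*z^2 + z*(6*t + 6) + 36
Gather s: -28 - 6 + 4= -30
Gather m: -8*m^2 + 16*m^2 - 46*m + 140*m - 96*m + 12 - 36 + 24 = 8*m^2 - 2*m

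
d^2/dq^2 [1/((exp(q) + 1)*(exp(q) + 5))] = (4*exp(3*q) + 18*exp(2*q) + 16*exp(q) - 30)*exp(q)/(exp(6*q) + 18*exp(5*q) + 123*exp(4*q) + 396*exp(3*q) + 615*exp(2*q) + 450*exp(q) + 125)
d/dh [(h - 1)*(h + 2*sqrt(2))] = 2*h - 1 + 2*sqrt(2)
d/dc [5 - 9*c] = -9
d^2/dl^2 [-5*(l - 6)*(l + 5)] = -10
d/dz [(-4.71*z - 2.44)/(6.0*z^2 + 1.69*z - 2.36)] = (28.26*z^2 + 29.28*z + 15.2392)/(36.0*z^4 + 20.28*z^3 - 25.4639*z^2 - 7.9768*z + 5.5696)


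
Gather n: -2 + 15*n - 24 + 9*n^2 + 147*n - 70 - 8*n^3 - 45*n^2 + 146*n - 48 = -8*n^3 - 36*n^2 + 308*n - 144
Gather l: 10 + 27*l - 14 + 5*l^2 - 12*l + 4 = 5*l^2 + 15*l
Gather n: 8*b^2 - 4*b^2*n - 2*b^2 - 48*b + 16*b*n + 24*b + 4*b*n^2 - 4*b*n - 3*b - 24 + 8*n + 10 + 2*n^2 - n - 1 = 6*b^2 - 27*b + n^2*(4*b + 2) + n*(-4*b^2 + 12*b + 7) - 15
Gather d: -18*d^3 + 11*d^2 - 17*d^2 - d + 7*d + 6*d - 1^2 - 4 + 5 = -18*d^3 - 6*d^2 + 12*d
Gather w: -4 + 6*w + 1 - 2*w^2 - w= -2*w^2 + 5*w - 3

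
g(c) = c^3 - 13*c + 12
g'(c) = 3*c^2 - 13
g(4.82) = 61.32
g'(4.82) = 56.70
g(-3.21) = 20.65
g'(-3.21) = 17.91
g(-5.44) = -78.27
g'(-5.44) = 75.78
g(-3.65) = 10.82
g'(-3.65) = 26.97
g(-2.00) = 30.00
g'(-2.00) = -1.00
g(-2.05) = 30.03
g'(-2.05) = -0.39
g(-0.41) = 17.26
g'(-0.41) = -12.50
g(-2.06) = 30.04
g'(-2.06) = -0.27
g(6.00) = 150.00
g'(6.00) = 95.00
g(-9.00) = -600.00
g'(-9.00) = 230.00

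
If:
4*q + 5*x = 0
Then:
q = -5*x/4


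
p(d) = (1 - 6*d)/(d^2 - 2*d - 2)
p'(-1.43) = 3.45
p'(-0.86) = 95.43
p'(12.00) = 0.06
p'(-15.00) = 0.02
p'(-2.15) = 0.96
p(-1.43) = 3.30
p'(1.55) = 3.48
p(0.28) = 0.27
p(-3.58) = 1.25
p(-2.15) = 2.01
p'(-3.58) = 0.30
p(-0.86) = 13.40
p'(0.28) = 2.26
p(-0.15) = -1.13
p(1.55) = 3.08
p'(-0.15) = 5.13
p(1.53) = 3.01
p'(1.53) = 3.38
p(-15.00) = 0.36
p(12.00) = -0.60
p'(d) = (1 - 6*d)*(2 - 2*d)/(d^2 - 2*d - 2)^2 - 6/(d^2 - 2*d - 2)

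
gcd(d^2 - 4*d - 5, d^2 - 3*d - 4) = d + 1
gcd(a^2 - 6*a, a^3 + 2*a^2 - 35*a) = a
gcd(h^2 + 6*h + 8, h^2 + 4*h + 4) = h + 2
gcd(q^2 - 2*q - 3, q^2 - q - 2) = q + 1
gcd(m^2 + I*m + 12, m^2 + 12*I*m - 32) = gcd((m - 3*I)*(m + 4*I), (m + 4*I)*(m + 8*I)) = m + 4*I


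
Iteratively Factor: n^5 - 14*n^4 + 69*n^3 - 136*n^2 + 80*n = (n - 4)*(n^4 - 10*n^3 + 29*n^2 - 20*n) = (n - 4)^2*(n^3 - 6*n^2 + 5*n) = (n - 5)*(n - 4)^2*(n^2 - n) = n*(n - 5)*(n - 4)^2*(n - 1)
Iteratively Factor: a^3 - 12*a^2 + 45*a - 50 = (a - 5)*(a^2 - 7*a + 10) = (a - 5)*(a - 2)*(a - 5)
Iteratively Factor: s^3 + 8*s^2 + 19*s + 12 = (s + 1)*(s^2 + 7*s + 12) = (s + 1)*(s + 3)*(s + 4)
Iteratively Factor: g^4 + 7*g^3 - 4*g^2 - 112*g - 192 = (g - 4)*(g^3 + 11*g^2 + 40*g + 48) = (g - 4)*(g + 3)*(g^2 + 8*g + 16) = (g - 4)*(g + 3)*(g + 4)*(g + 4)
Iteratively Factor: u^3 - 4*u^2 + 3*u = (u - 3)*(u^2 - u) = u*(u - 3)*(u - 1)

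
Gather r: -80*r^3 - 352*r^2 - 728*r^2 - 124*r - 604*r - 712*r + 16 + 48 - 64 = -80*r^3 - 1080*r^2 - 1440*r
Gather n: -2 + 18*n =18*n - 2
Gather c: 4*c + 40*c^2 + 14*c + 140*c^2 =180*c^2 + 18*c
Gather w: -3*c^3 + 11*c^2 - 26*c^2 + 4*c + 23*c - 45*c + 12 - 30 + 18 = -3*c^3 - 15*c^2 - 18*c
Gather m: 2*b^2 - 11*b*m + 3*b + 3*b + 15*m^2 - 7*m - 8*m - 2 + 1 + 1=2*b^2 + 6*b + 15*m^2 + m*(-11*b - 15)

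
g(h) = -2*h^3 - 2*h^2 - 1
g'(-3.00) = -42.00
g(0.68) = -2.55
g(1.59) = -14.10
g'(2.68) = -53.81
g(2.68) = -53.86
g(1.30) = -8.77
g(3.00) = -73.00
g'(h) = -6*h^2 - 4*h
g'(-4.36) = -96.62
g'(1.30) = -15.34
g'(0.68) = -5.49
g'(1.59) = -21.53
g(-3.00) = 35.00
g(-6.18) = 394.67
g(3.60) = -120.23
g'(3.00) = -66.00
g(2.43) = -41.51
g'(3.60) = -92.16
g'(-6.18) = -204.43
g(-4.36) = 126.74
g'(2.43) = -45.15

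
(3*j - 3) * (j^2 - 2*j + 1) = 3*j^3 - 9*j^2 + 9*j - 3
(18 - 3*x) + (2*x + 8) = 26 - x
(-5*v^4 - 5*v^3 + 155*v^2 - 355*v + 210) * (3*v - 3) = -15*v^5 + 480*v^3 - 1530*v^2 + 1695*v - 630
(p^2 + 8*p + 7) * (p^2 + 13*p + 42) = p^4 + 21*p^3 + 153*p^2 + 427*p + 294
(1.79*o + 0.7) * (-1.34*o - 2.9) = -2.3986*o^2 - 6.129*o - 2.03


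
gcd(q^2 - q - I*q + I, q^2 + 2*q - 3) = q - 1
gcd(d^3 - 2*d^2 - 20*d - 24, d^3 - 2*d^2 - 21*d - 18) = d - 6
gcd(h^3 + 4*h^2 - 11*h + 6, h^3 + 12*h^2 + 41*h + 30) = h + 6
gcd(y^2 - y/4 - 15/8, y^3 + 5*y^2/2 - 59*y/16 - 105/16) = y + 5/4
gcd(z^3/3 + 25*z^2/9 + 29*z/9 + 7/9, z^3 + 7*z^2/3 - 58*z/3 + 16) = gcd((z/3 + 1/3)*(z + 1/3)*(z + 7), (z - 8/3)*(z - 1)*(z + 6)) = 1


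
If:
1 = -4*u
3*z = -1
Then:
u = -1/4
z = -1/3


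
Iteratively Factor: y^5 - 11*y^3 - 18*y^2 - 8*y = (y)*(y^4 - 11*y^2 - 18*y - 8) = y*(y + 1)*(y^3 - y^2 - 10*y - 8) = y*(y - 4)*(y + 1)*(y^2 + 3*y + 2) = y*(y - 4)*(y + 1)*(y + 2)*(y + 1)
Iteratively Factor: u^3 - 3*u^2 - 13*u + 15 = (u + 3)*(u^2 - 6*u + 5) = (u - 1)*(u + 3)*(u - 5)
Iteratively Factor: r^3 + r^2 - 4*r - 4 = (r + 1)*(r^2 - 4) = (r - 2)*(r + 1)*(r + 2)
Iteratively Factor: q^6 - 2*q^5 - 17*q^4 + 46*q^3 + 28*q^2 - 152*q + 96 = (q - 3)*(q^5 + q^4 - 14*q^3 + 4*q^2 + 40*q - 32) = (q - 3)*(q + 4)*(q^4 - 3*q^3 - 2*q^2 + 12*q - 8) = (q - 3)*(q - 2)*(q + 4)*(q^3 - q^2 - 4*q + 4) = (q - 3)*(q - 2)^2*(q + 4)*(q^2 + q - 2) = (q - 3)*(q - 2)^2*(q - 1)*(q + 4)*(q + 2)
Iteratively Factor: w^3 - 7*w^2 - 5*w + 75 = (w - 5)*(w^2 - 2*w - 15) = (w - 5)*(w + 3)*(w - 5)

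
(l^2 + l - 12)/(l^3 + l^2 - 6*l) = (l^2 + l - 12)/(l*(l^2 + l - 6))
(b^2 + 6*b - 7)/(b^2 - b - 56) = (b - 1)/(b - 8)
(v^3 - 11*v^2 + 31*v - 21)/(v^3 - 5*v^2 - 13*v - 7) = (v^2 - 4*v + 3)/(v^2 + 2*v + 1)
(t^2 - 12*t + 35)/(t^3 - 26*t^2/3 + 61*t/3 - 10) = 3*(t - 7)/(3*t^2 - 11*t + 6)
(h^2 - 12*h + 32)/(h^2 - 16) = (h - 8)/(h + 4)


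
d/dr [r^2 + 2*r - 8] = 2*r + 2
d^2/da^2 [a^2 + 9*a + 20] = 2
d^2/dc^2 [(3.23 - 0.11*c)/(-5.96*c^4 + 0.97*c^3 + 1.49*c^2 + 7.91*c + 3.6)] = (46.888512*c^7 - 2304.870272*c^6 + 554.95821*c^5 + 511.905846*c^4 + 580.405836*c^3 - 1027.966464*c^2 - 164.276022*c - 375.803206)/(211.708736*c^12 - 103.367856*c^11 - 141.95826*c^10 - 792.156313*c^9 - 73.7679630000001*c^8 + 517.549656*c^7 + 1228.470661*c^6 + 752.327136*c^5 - 237.662007*c^4 - 787.202711*c^3 - 733.66668*c^2 - 307.5408*c - 46.656)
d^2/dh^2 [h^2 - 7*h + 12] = 2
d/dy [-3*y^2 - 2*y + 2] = -6*y - 2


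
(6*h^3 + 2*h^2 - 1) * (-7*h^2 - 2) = -42*h^5 - 14*h^4 - 12*h^3 + 3*h^2 + 2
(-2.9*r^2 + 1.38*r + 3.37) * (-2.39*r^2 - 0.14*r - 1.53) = 6.931*r^4 - 2.8922*r^3 - 3.8105*r^2 - 2.5832*r - 5.1561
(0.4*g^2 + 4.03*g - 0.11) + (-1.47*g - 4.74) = 0.4*g^2 + 2.56*g - 4.85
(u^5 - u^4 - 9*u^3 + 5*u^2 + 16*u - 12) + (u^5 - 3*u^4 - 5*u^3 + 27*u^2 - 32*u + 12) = 2*u^5 - 4*u^4 - 14*u^3 + 32*u^2 - 16*u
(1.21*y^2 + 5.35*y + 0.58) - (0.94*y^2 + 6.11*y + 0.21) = 0.27*y^2 - 0.760000000000001*y + 0.37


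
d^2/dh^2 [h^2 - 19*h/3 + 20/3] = 2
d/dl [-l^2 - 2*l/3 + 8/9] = -2*l - 2/3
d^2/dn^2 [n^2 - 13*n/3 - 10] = 2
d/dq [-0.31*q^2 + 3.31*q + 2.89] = 3.31 - 0.62*q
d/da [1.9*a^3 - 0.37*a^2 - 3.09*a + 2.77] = 5.7*a^2 - 0.74*a - 3.09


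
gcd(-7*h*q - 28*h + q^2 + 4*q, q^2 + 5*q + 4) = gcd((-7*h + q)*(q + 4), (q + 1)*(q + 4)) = q + 4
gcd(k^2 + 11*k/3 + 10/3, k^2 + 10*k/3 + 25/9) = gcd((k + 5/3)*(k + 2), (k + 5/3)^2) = k + 5/3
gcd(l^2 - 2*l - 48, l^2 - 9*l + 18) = 1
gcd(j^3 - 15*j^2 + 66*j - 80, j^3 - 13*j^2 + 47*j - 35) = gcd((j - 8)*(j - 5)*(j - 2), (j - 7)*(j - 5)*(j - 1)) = j - 5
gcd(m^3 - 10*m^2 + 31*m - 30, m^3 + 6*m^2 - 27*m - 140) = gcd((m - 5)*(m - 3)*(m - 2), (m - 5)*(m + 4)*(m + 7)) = m - 5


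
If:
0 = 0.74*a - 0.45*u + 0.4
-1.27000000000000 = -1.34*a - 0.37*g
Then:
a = 0.608108108108108*u - 0.540540540540541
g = 5.39006574141709 - 2.20233747260774*u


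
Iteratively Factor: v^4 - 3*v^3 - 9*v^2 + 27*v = (v)*(v^3 - 3*v^2 - 9*v + 27) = v*(v - 3)*(v^2 - 9) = v*(v - 3)^2*(v + 3)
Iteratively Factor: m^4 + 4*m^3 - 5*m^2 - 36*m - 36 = (m - 3)*(m^3 + 7*m^2 + 16*m + 12) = (m - 3)*(m + 2)*(m^2 + 5*m + 6) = (m - 3)*(m + 2)*(m + 3)*(m + 2)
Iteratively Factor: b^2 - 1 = (b - 1)*(b + 1)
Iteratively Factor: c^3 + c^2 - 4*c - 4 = (c + 2)*(c^2 - c - 2) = (c + 1)*(c + 2)*(c - 2)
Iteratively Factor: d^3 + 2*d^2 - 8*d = (d)*(d^2 + 2*d - 8) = d*(d - 2)*(d + 4)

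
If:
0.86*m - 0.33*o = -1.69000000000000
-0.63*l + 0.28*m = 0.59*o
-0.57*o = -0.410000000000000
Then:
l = -1.42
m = -1.69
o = 0.72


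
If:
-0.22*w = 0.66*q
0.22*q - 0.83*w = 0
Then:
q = 0.00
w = 0.00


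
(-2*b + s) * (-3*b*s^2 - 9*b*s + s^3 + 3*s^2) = 6*b^2*s^2 + 18*b^2*s - 5*b*s^3 - 15*b*s^2 + s^4 + 3*s^3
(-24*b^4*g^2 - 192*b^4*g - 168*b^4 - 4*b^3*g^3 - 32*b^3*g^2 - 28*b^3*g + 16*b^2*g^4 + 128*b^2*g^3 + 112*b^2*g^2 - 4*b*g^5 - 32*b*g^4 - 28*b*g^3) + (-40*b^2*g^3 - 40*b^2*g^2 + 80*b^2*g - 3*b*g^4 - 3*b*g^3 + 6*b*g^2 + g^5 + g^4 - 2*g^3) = -24*b^4*g^2 - 192*b^4*g - 168*b^4 - 4*b^3*g^3 - 32*b^3*g^2 - 28*b^3*g + 16*b^2*g^4 + 88*b^2*g^3 + 72*b^2*g^2 + 80*b^2*g - 4*b*g^5 - 35*b*g^4 - 31*b*g^3 + 6*b*g^2 + g^5 + g^4 - 2*g^3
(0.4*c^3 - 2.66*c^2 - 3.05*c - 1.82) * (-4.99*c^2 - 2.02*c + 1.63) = -1.996*c^5 + 12.4654*c^4 + 21.2447*c^3 + 10.907*c^2 - 1.2951*c - 2.9666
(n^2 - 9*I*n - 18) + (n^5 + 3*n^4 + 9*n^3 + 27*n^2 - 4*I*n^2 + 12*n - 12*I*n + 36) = n^5 + 3*n^4 + 9*n^3 + 28*n^2 - 4*I*n^2 + 12*n - 21*I*n + 18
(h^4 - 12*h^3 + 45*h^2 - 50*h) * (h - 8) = h^5 - 20*h^4 + 141*h^3 - 410*h^2 + 400*h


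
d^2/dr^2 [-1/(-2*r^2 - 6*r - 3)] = 4*(-2*r^2 - 6*r + 2*(2*r + 3)^2 - 3)/(2*r^2 + 6*r + 3)^3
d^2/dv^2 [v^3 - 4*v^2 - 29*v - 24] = 6*v - 8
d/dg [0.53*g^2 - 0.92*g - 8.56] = 1.06*g - 0.92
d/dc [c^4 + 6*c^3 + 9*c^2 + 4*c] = 4*c^3 + 18*c^2 + 18*c + 4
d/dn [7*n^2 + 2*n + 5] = 14*n + 2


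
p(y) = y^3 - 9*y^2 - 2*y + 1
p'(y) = 3*y^2 - 18*y - 2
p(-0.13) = 1.11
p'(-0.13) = 0.39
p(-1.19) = -11.05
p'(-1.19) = 23.67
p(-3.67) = -162.31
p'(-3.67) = 104.47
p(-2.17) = -47.26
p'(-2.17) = 51.19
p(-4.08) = -208.57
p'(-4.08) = 121.38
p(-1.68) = -25.78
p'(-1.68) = 36.71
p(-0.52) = -0.53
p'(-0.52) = 8.17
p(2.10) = -33.63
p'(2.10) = -26.57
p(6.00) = -119.00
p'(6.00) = -2.00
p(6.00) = -119.00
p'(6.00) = -2.00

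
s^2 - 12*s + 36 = (s - 6)^2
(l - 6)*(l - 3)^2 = l^3 - 12*l^2 + 45*l - 54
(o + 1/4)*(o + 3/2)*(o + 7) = o^3 + 35*o^2/4 + 101*o/8 + 21/8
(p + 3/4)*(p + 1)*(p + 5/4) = p^3 + 3*p^2 + 47*p/16 + 15/16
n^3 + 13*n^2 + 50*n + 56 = (n + 2)*(n + 4)*(n + 7)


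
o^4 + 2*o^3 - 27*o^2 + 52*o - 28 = (o - 2)^2*(o - 1)*(o + 7)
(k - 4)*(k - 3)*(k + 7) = k^3 - 37*k + 84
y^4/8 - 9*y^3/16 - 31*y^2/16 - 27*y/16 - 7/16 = (y/4 + 1/4)*(y/2 + 1/4)*(y - 7)*(y + 1)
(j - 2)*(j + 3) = j^2 + j - 6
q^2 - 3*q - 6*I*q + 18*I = (q - 3)*(q - 6*I)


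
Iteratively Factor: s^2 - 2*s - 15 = (s - 5)*(s + 3)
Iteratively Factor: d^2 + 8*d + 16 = (d + 4)*(d + 4)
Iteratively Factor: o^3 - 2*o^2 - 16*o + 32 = (o + 4)*(o^2 - 6*o + 8) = (o - 2)*(o + 4)*(o - 4)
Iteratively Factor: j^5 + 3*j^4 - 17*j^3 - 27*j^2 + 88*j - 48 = (j - 1)*(j^4 + 4*j^3 - 13*j^2 - 40*j + 48) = (j - 3)*(j - 1)*(j^3 + 7*j^2 + 8*j - 16) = (j - 3)*(j - 1)*(j + 4)*(j^2 + 3*j - 4) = (j - 3)*(j - 1)*(j + 4)^2*(j - 1)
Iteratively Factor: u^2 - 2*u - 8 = (u - 4)*(u + 2)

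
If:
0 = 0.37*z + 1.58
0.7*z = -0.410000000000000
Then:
No Solution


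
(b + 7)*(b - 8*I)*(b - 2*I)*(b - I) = b^4 + 7*b^3 - 11*I*b^3 - 26*b^2 - 77*I*b^2 - 182*b + 16*I*b + 112*I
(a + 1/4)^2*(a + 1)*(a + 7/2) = a^4 + 5*a^3 + 93*a^2/16 + 65*a/32 + 7/32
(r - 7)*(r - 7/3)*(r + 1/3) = r^3 - 9*r^2 + 119*r/9 + 49/9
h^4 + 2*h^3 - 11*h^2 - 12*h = h*(h - 3)*(h + 1)*(h + 4)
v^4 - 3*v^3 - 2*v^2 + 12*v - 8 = (v - 2)^2*(v - 1)*(v + 2)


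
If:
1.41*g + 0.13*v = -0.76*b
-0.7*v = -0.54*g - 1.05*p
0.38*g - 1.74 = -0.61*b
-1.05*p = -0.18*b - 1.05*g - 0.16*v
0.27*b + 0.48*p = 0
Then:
No Solution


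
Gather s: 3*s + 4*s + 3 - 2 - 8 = 7*s - 7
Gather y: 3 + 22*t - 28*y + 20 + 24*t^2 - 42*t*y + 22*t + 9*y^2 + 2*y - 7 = 24*t^2 + 44*t + 9*y^2 + y*(-42*t - 26) + 16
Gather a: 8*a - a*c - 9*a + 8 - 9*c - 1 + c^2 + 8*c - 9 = a*(-c - 1) + c^2 - c - 2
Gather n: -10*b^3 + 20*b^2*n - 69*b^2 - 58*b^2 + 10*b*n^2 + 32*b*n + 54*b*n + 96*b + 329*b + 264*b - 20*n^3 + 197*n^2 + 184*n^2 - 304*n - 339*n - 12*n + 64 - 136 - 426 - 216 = -10*b^3 - 127*b^2 + 689*b - 20*n^3 + n^2*(10*b + 381) + n*(20*b^2 + 86*b - 655) - 714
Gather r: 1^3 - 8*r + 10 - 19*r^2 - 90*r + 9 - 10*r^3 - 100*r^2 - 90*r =-10*r^3 - 119*r^2 - 188*r + 20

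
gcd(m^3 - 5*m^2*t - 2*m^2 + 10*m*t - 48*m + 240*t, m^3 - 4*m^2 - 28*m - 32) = m - 8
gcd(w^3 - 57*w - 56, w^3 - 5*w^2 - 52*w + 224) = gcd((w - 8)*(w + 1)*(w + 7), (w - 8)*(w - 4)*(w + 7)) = w^2 - w - 56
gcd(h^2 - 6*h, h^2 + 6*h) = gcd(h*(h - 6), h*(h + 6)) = h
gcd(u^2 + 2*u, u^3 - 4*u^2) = u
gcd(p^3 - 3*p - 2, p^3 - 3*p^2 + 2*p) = p - 2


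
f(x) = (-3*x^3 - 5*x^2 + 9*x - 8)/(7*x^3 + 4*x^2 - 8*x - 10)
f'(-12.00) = 0.00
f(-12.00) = -0.38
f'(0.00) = -1.54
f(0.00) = 0.80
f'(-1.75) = 2.20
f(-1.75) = 1.08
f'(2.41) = 0.17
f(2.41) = -0.62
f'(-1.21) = 4.64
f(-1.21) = 3.04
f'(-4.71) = 0.06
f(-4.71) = -0.25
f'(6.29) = 0.01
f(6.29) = -0.49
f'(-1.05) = 2.89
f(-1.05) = 3.68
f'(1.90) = 0.63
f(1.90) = -0.79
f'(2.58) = 0.13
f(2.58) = -0.60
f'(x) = (-21*x^2 - 8*x + 8)*(-3*x^3 - 5*x^2 + 9*x - 8)/(7*x^3 + 4*x^2 - 8*x - 10)^2 + (-9*x^2 - 10*x + 9)/(7*x^3 + 4*x^2 - 8*x - 10) = (23*x^4 - 78*x^3 + 262*x^2 + 164*x - 154)/(49*x^6 + 56*x^5 - 96*x^4 - 204*x^3 - 16*x^2 + 160*x + 100)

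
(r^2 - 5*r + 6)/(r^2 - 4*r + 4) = (r - 3)/(r - 2)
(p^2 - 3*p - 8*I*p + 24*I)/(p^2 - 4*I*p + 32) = (p - 3)/(p + 4*I)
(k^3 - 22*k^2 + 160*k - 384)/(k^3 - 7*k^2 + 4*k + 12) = (k^2 - 16*k + 64)/(k^2 - k - 2)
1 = 1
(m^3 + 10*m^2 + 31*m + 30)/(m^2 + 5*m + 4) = (m^3 + 10*m^2 + 31*m + 30)/(m^2 + 5*m + 4)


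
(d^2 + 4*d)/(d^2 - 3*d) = (d + 4)/(d - 3)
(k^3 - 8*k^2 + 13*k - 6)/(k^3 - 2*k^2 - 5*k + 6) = (k^2 - 7*k + 6)/(k^2 - k - 6)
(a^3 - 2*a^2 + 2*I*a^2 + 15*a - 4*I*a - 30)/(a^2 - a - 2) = (a^2 + 2*I*a + 15)/(a + 1)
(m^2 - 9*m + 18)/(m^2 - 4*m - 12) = (m - 3)/(m + 2)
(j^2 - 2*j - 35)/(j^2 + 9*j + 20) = (j - 7)/(j + 4)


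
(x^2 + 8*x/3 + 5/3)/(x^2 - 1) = (x + 5/3)/(x - 1)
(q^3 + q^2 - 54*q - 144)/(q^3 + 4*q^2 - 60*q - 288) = (q + 3)/(q + 6)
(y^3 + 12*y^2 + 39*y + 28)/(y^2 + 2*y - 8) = (y^2 + 8*y + 7)/(y - 2)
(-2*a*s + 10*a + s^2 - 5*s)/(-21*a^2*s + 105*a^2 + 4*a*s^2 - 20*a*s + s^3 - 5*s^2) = (-2*a + s)/(-21*a^2 + 4*a*s + s^2)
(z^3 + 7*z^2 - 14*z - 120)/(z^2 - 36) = (z^2 + z - 20)/(z - 6)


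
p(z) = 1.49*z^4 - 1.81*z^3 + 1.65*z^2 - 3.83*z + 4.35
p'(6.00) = 1107.85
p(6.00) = 1580.85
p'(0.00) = -3.83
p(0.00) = 4.35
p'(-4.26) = -577.19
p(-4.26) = 681.25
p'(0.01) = -3.80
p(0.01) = 4.31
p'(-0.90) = -15.54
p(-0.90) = 11.43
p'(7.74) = 2459.98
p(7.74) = 4581.78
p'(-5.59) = -1233.03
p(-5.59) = 1848.39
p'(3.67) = 229.75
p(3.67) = 193.35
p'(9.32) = 4380.23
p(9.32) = 9888.84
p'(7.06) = 1846.12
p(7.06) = 3124.35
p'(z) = 5.96*z^3 - 5.43*z^2 + 3.3*z - 3.83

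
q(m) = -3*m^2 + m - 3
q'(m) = 1 - 6*m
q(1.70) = -9.97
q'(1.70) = -9.20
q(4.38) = -56.17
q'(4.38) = -25.28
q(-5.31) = -92.90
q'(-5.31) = 32.86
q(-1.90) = -15.73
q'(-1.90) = 12.40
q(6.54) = -124.77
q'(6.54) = -38.24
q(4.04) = -47.92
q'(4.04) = -23.24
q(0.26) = -2.94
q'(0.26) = -0.56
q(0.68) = -3.71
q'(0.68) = -3.08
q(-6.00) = -117.00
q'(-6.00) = 37.00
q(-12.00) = -447.00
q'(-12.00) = 73.00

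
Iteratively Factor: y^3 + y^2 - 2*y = (y)*(y^2 + y - 2) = y*(y - 1)*(y + 2)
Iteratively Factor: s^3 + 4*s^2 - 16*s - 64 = (s + 4)*(s^2 - 16) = (s - 4)*(s + 4)*(s + 4)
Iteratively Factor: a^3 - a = (a)*(a^2 - 1) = a*(a + 1)*(a - 1)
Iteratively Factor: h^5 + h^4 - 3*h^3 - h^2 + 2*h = (h - 1)*(h^4 + 2*h^3 - h^2 - 2*h) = (h - 1)*(h + 1)*(h^3 + h^2 - 2*h) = (h - 1)*(h + 1)*(h + 2)*(h^2 - h) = (h - 1)^2*(h + 1)*(h + 2)*(h)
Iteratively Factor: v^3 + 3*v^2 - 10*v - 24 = (v + 2)*(v^2 + v - 12) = (v - 3)*(v + 2)*(v + 4)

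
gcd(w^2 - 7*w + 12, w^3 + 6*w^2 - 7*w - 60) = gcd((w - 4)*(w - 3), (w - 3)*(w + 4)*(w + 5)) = w - 3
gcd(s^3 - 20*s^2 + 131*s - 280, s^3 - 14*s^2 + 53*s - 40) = s^2 - 13*s + 40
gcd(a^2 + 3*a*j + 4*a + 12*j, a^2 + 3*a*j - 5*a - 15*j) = a + 3*j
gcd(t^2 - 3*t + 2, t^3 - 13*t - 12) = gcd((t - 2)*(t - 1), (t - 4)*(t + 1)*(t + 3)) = 1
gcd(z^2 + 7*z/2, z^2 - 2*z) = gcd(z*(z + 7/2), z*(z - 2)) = z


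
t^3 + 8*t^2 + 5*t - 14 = (t - 1)*(t + 2)*(t + 7)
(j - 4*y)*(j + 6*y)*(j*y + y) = j^3*y + 2*j^2*y^2 + j^2*y - 24*j*y^3 + 2*j*y^2 - 24*y^3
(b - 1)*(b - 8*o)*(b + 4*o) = b^3 - 4*b^2*o - b^2 - 32*b*o^2 + 4*b*o + 32*o^2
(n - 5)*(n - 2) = n^2 - 7*n + 10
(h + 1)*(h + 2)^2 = h^3 + 5*h^2 + 8*h + 4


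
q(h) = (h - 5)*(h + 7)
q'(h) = 2*h + 2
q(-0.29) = -35.50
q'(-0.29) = 1.42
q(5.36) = 4.45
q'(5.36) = 12.72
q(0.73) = -33.01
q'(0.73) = 3.46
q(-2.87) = -32.50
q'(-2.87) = -3.74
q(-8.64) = 22.37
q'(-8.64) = -15.28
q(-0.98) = -36.00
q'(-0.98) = 0.04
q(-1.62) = -35.62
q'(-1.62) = -1.24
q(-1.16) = -35.97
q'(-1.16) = -0.32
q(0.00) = -35.00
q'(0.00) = 2.00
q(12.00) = 133.00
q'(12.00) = 26.00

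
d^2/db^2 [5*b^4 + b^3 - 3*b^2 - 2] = 60*b^2 + 6*b - 6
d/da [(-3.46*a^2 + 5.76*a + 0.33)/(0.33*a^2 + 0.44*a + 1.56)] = (-3.4232*a^2 - 11.013*a + 8.8404)/(0.1089*a^4 + 0.2904*a^3 + 1.2232*a^2 + 1.3728*a + 2.4336)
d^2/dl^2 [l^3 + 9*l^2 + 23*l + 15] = 6*l + 18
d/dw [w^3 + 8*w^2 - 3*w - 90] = 3*w^2 + 16*w - 3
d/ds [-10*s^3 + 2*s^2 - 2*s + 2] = -30*s^2 + 4*s - 2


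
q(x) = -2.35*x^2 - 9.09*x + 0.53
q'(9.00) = -51.39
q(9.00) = -271.63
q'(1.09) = -14.21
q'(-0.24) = -7.96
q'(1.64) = -16.80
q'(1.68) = -16.99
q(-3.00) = 6.65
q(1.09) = -12.17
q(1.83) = -23.97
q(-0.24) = 2.58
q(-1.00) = 7.27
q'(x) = -4.7*x - 9.09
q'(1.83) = -17.69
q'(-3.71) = 8.35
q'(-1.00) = -4.39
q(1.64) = -20.70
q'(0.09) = -9.51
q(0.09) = -0.31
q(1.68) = -21.37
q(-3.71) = 1.91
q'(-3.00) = 5.01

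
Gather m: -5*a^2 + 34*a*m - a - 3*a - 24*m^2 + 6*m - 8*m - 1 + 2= -5*a^2 - 4*a - 24*m^2 + m*(34*a - 2) + 1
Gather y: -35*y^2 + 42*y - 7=-35*y^2 + 42*y - 7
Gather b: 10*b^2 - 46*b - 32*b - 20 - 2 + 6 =10*b^2 - 78*b - 16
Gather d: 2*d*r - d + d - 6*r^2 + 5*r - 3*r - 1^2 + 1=2*d*r - 6*r^2 + 2*r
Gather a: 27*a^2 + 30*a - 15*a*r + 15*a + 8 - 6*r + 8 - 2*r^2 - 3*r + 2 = 27*a^2 + a*(45 - 15*r) - 2*r^2 - 9*r + 18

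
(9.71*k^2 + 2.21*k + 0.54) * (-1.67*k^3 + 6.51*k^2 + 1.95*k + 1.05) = -16.2157*k^5 + 59.5214*k^4 + 32.4198*k^3 + 18.0204*k^2 + 3.3735*k + 0.567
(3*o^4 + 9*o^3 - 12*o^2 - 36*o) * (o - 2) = 3*o^5 + 3*o^4 - 30*o^3 - 12*o^2 + 72*o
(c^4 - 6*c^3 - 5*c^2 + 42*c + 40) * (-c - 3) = -c^5 + 3*c^4 + 23*c^3 - 27*c^2 - 166*c - 120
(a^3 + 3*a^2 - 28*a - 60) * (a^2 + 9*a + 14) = a^5 + 12*a^4 + 13*a^3 - 270*a^2 - 932*a - 840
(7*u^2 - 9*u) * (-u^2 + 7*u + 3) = -7*u^4 + 58*u^3 - 42*u^2 - 27*u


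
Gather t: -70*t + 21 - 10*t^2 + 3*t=-10*t^2 - 67*t + 21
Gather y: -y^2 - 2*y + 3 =-y^2 - 2*y + 3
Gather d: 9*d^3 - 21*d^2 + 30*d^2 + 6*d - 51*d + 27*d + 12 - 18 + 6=9*d^3 + 9*d^2 - 18*d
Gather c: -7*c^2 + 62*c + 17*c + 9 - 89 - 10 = -7*c^2 + 79*c - 90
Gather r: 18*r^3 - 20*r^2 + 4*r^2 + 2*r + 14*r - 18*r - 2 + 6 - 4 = 18*r^3 - 16*r^2 - 2*r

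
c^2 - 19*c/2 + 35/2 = (c - 7)*(c - 5/2)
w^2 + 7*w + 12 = (w + 3)*(w + 4)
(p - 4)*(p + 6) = p^2 + 2*p - 24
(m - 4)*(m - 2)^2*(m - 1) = m^4 - 9*m^3 + 28*m^2 - 36*m + 16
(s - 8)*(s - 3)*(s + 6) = s^3 - 5*s^2 - 42*s + 144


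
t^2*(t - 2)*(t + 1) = t^4 - t^3 - 2*t^2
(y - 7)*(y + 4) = y^2 - 3*y - 28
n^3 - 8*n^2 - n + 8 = (n - 8)*(n - 1)*(n + 1)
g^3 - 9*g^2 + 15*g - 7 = (g - 7)*(g - 1)^2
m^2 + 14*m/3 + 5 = (m + 5/3)*(m + 3)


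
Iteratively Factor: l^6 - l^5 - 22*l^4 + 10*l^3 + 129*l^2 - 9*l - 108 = (l - 1)*(l^5 - 22*l^3 - 12*l^2 + 117*l + 108) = (l - 4)*(l - 1)*(l^4 + 4*l^3 - 6*l^2 - 36*l - 27) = (l - 4)*(l - 1)*(l + 3)*(l^3 + l^2 - 9*l - 9) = (l - 4)*(l - 3)*(l - 1)*(l + 3)*(l^2 + 4*l + 3) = (l - 4)*(l - 3)*(l - 1)*(l + 3)^2*(l + 1)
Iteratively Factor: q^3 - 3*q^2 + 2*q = (q - 1)*(q^2 - 2*q) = q*(q - 1)*(q - 2)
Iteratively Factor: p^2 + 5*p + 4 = (p + 4)*(p + 1)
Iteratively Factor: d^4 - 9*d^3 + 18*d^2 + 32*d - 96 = (d - 4)*(d^3 - 5*d^2 - 2*d + 24) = (d - 4)^2*(d^2 - d - 6) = (d - 4)^2*(d + 2)*(d - 3)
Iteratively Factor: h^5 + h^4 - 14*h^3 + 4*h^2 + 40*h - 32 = (h + 2)*(h^4 - h^3 - 12*h^2 + 28*h - 16) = (h - 2)*(h + 2)*(h^3 + h^2 - 10*h + 8) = (h - 2)*(h + 2)*(h + 4)*(h^2 - 3*h + 2) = (h - 2)^2*(h + 2)*(h + 4)*(h - 1)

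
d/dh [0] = 0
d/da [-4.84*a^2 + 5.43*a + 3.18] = 5.43 - 9.68*a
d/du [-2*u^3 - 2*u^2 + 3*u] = -6*u^2 - 4*u + 3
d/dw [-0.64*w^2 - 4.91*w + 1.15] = -1.28*w - 4.91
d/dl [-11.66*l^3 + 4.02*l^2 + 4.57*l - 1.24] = -34.98*l^2 + 8.04*l + 4.57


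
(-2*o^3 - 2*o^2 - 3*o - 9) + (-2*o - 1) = -2*o^3 - 2*o^2 - 5*o - 10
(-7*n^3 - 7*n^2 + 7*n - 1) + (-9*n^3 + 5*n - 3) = -16*n^3 - 7*n^2 + 12*n - 4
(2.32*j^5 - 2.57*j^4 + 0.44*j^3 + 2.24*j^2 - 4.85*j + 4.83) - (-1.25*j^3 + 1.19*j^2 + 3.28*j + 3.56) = 2.32*j^5 - 2.57*j^4 + 1.69*j^3 + 1.05*j^2 - 8.13*j + 1.27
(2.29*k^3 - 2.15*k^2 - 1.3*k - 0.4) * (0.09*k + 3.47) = 0.2061*k^4 + 7.7528*k^3 - 7.5775*k^2 - 4.547*k - 1.388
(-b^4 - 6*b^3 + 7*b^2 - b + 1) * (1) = -b^4 - 6*b^3 + 7*b^2 - b + 1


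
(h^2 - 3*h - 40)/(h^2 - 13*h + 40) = (h + 5)/(h - 5)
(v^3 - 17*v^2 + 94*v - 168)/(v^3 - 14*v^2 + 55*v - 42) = (v - 4)/(v - 1)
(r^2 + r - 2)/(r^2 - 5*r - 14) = (r - 1)/(r - 7)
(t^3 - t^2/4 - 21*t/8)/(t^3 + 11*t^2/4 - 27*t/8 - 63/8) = t/(t + 3)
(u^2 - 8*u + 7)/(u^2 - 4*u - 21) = (u - 1)/(u + 3)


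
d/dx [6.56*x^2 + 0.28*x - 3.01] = 13.12*x + 0.28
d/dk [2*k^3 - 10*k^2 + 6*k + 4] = 6*k^2 - 20*k + 6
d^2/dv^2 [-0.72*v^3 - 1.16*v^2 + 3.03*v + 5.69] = -4.32*v - 2.32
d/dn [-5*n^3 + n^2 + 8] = n*(2 - 15*n)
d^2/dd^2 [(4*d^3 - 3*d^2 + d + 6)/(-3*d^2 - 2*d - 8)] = 2*(53*d^3 - 570*d^2 - 804*d + 328)/(27*d^6 + 54*d^5 + 252*d^4 + 296*d^3 + 672*d^2 + 384*d + 512)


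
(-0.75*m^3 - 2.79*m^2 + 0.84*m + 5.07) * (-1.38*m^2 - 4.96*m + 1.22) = 1.035*m^5 + 7.5702*m^4 + 11.7642*m^3 - 14.5668*m^2 - 24.1224*m + 6.1854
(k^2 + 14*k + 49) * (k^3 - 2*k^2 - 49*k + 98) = k^5 + 12*k^4 - 28*k^3 - 686*k^2 - 1029*k + 4802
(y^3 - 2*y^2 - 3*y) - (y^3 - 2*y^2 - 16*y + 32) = 13*y - 32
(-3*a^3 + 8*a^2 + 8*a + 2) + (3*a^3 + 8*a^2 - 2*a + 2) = 16*a^2 + 6*a + 4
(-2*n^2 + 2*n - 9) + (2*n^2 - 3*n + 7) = -n - 2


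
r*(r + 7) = r^2 + 7*r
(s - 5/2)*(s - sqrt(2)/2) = s^2 - 5*s/2 - sqrt(2)*s/2 + 5*sqrt(2)/4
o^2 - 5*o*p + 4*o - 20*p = (o + 4)*(o - 5*p)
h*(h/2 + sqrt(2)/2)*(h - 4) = h^3/2 - 2*h^2 + sqrt(2)*h^2/2 - 2*sqrt(2)*h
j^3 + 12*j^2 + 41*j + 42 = (j + 2)*(j + 3)*(j + 7)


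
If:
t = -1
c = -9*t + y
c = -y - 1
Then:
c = 4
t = -1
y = -5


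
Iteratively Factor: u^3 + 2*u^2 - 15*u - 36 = (u + 3)*(u^2 - u - 12) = (u - 4)*(u + 3)*(u + 3)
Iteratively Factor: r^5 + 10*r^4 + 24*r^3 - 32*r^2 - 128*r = (r - 2)*(r^4 + 12*r^3 + 48*r^2 + 64*r) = r*(r - 2)*(r^3 + 12*r^2 + 48*r + 64) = r*(r - 2)*(r + 4)*(r^2 + 8*r + 16) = r*(r - 2)*(r + 4)^2*(r + 4)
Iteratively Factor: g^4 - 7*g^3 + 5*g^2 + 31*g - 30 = (g + 2)*(g^3 - 9*g^2 + 23*g - 15) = (g - 1)*(g + 2)*(g^2 - 8*g + 15) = (g - 3)*(g - 1)*(g + 2)*(g - 5)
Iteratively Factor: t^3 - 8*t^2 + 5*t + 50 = (t + 2)*(t^2 - 10*t + 25) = (t - 5)*(t + 2)*(t - 5)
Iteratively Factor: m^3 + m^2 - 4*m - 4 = (m - 2)*(m^2 + 3*m + 2) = (m - 2)*(m + 2)*(m + 1)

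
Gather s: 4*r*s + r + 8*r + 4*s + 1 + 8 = 9*r + s*(4*r + 4) + 9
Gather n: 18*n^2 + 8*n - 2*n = 18*n^2 + 6*n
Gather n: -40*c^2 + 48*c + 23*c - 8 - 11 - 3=-40*c^2 + 71*c - 22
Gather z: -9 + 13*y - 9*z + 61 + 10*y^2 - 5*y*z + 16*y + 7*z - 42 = 10*y^2 + 29*y + z*(-5*y - 2) + 10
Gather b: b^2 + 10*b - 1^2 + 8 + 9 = b^2 + 10*b + 16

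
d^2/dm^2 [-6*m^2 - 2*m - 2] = -12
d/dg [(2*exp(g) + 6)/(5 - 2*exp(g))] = 22*exp(g)/(2*exp(g) - 5)^2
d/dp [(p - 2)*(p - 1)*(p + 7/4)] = 3*p^2 - 5*p/2 - 13/4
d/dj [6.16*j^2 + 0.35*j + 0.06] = 12.32*j + 0.35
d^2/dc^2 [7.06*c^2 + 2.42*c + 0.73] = 14.1200000000000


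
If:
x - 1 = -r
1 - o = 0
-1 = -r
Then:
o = 1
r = 1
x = 0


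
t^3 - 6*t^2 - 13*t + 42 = (t - 7)*(t - 2)*(t + 3)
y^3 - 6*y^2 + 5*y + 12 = (y - 4)*(y - 3)*(y + 1)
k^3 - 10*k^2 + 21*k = k*(k - 7)*(k - 3)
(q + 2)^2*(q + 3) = q^3 + 7*q^2 + 16*q + 12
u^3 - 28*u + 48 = (u - 4)*(u - 2)*(u + 6)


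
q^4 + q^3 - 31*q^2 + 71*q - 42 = (q - 3)*(q - 2)*(q - 1)*(q + 7)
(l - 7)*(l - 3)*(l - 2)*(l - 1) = l^4 - 13*l^3 + 53*l^2 - 83*l + 42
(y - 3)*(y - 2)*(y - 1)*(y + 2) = y^4 - 4*y^3 - y^2 + 16*y - 12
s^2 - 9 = (s - 3)*(s + 3)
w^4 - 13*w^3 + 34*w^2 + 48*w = w*(w - 8)*(w - 6)*(w + 1)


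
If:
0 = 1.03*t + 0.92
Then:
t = -0.89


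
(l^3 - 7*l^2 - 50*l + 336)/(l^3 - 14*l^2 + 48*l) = (l + 7)/l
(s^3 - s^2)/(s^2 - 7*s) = s*(s - 1)/(s - 7)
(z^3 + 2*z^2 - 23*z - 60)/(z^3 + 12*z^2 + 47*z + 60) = (z - 5)/(z + 5)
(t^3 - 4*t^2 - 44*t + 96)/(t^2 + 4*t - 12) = t - 8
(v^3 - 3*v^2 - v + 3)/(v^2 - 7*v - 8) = (v^2 - 4*v + 3)/(v - 8)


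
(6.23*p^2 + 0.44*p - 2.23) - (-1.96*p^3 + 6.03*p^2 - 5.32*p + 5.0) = 1.96*p^3 + 0.2*p^2 + 5.76*p - 7.23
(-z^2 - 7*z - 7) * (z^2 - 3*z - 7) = -z^4 - 4*z^3 + 21*z^2 + 70*z + 49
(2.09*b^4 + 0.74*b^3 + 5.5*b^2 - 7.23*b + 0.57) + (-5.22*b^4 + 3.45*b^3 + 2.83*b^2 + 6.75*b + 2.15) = -3.13*b^4 + 4.19*b^3 + 8.33*b^2 - 0.48*b + 2.72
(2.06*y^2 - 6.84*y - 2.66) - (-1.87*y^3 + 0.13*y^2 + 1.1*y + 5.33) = 1.87*y^3 + 1.93*y^2 - 7.94*y - 7.99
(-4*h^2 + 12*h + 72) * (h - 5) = -4*h^3 + 32*h^2 + 12*h - 360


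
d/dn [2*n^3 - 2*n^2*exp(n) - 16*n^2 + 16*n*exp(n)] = -2*n^2*exp(n) + 6*n^2 + 12*n*exp(n) - 32*n + 16*exp(n)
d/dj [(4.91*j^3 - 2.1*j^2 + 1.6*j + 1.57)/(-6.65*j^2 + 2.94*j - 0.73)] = (-32.6515*j^4 + 28.8708*j^3 - 6.2869*j^2 + 23.947*j - 5.7838)/(44.2225*j^4 - 39.102*j^3 + 18.3526*j^2 - 4.2924*j + 0.5329)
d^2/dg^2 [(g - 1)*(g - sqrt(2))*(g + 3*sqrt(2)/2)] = 6*g - 2 + sqrt(2)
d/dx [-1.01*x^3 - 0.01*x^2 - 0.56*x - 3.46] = -3.03*x^2 - 0.02*x - 0.56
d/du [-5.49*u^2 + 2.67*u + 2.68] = 2.67 - 10.98*u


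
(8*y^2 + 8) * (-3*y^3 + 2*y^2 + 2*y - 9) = -24*y^5 + 16*y^4 - 8*y^3 - 56*y^2 + 16*y - 72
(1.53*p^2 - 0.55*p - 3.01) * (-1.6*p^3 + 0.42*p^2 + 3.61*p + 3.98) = -2.448*p^5 + 1.5226*p^4 + 10.1083*p^3 + 2.8397*p^2 - 13.0551*p - 11.9798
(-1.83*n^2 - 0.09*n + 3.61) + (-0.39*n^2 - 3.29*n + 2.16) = -2.22*n^2 - 3.38*n + 5.77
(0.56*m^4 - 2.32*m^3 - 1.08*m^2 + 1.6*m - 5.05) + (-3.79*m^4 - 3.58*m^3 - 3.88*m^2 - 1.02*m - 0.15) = -3.23*m^4 - 5.9*m^3 - 4.96*m^2 + 0.58*m - 5.2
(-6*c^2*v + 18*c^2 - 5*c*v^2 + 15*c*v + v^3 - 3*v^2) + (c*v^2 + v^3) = -6*c^2*v + 18*c^2 - 4*c*v^2 + 15*c*v + 2*v^3 - 3*v^2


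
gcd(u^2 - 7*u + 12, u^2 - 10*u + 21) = u - 3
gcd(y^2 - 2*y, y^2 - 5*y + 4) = 1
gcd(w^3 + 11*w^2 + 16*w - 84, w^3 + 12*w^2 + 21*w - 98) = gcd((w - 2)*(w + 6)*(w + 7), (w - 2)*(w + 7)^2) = w^2 + 5*w - 14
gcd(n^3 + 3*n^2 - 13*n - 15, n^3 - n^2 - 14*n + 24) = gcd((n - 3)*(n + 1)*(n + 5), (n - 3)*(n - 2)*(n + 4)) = n - 3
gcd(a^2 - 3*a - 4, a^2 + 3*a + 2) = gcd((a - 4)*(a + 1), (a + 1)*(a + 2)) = a + 1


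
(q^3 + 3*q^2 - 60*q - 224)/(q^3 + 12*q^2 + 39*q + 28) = (q - 8)/(q + 1)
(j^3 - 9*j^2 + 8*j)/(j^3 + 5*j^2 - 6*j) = (j - 8)/(j + 6)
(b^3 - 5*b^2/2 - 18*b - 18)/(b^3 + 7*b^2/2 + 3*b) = (b - 6)/b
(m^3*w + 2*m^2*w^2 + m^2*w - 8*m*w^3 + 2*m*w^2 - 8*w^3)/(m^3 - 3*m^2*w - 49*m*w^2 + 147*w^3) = w*(m^3 + 2*m^2*w + m^2 - 8*m*w^2 + 2*m*w - 8*w^2)/(m^3 - 3*m^2*w - 49*m*w^2 + 147*w^3)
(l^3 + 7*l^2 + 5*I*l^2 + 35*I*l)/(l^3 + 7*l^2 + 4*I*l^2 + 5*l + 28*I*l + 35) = l/(l - I)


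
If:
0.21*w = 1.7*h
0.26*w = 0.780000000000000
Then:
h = 0.37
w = 3.00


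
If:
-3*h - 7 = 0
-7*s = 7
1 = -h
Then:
No Solution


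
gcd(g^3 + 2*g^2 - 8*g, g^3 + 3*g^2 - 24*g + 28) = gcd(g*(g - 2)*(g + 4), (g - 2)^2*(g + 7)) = g - 2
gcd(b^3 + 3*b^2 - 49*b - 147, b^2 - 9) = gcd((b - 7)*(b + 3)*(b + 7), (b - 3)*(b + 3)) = b + 3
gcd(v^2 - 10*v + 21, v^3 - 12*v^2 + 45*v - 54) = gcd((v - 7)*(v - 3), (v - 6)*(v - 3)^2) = v - 3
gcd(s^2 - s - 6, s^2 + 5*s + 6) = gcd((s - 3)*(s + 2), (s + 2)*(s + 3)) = s + 2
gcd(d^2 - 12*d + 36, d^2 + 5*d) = 1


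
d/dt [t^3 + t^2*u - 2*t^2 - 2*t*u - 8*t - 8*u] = 3*t^2 + 2*t*u - 4*t - 2*u - 8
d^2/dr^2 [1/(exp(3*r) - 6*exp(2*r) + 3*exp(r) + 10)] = 3*((-3*exp(2*r) + 8*exp(r) - 1)*(exp(3*r) - 6*exp(2*r) + 3*exp(r) + 10) + 6*(exp(2*r) - 4*exp(r) + 1)^2*exp(r))*exp(r)/(exp(3*r) - 6*exp(2*r) + 3*exp(r) + 10)^3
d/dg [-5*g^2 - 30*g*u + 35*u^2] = -10*g - 30*u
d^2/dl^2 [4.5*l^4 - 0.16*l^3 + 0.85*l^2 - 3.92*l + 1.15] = 54.0*l^2 - 0.96*l + 1.7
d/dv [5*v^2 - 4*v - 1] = 10*v - 4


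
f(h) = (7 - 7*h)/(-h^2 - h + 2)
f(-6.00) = -1.75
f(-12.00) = -0.70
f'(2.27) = -0.38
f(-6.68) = -1.50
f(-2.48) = -14.58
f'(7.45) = -0.08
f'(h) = (7 - 7*h)*(2*h + 1)/(-h^2 - h + 2)^2 - 7/(-h^2 - h + 2)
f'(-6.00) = -0.44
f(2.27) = 1.64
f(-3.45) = -4.83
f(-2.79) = -8.86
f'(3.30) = -0.25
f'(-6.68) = -0.32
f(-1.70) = 23.33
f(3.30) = 1.32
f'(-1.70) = -77.78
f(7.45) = 0.74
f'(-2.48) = -30.38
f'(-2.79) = -11.22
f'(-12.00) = -0.07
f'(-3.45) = -3.33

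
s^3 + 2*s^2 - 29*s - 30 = (s - 5)*(s + 1)*(s + 6)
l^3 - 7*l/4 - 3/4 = (l - 3/2)*(l + 1/2)*(l + 1)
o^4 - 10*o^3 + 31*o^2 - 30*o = o*(o - 5)*(o - 3)*(o - 2)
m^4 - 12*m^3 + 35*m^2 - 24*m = m*(m - 8)*(m - 3)*(m - 1)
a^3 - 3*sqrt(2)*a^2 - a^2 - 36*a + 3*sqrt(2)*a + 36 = (a - 1)*(a - 6*sqrt(2))*(a + 3*sqrt(2))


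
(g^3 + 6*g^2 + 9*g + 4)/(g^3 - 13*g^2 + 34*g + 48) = (g^2 + 5*g + 4)/(g^2 - 14*g + 48)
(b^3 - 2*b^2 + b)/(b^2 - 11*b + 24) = b*(b^2 - 2*b + 1)/(b^2 - 11*b + 24)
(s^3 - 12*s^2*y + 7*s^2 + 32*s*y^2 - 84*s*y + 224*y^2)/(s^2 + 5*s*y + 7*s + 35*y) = (s^2 - 12*s*y + 32*y^2)/(s + 5*y)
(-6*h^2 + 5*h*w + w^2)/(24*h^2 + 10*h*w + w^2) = (-h + w)/(4*h + w)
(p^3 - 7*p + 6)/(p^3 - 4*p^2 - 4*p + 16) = (p^2 + 2*p - 3)/(p^2 - 2*p - 8)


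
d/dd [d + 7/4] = 1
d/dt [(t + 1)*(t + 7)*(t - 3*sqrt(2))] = 3*t^2 - 6*sqrt(2)*t + 16*t - 24*sqrt(2) + 7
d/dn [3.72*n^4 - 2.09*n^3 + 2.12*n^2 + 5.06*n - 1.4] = 14.88*n^3 - 6.27*n^2 + 4.24*n + 5.06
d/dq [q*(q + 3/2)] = 2*q + 3/2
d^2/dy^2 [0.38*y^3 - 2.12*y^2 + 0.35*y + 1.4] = 2.28*y - 4.24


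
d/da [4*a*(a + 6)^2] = 12*(a + 2)*(a + 6)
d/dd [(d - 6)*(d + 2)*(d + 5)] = 3*d^2 + 2*d - 32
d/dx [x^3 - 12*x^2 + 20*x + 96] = 3*x^2 - 24*x + 20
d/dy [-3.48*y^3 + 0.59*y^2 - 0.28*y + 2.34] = -10.44*y^2 + 1.18*y - 0.28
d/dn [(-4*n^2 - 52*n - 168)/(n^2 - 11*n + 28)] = 8*(12*n^2 + 14*n - 413)/(n^4 - 22*n^3 + 177*n^2 - 616*n + 784)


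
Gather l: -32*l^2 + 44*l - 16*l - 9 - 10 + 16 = -32*l^2 + 28*l - 3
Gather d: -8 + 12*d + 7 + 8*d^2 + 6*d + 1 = 8*d^2 + 18*d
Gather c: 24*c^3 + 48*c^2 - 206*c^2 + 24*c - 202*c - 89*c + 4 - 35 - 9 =24*c^3 - 158*c^2 - 267*c - 40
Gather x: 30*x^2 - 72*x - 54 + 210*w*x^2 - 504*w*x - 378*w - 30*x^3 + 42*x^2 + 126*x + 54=-378*w - 30*x^3 + x^2*(210*w + 72) + x*(54 - 504*w)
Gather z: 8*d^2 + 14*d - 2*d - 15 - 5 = 8*d^2 + 12*d - 20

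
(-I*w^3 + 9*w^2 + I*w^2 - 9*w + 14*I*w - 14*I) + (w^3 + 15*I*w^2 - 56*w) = w^3 - I*w^3 + 9*w^2 + 16*I*w^2 - 65*w + 14*I*w - 14*I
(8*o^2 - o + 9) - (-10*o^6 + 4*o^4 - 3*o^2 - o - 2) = 10*o^6 - 4*o^4 + 11*o^2 + 11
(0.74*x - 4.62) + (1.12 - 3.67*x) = -2.93*x - 3.5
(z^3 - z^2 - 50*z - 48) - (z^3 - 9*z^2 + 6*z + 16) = 8*z^2 - 56*z - 64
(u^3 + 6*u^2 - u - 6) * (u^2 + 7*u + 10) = u^5 + 13*u^4 + 51*u^3 + 47*u^2 - 52*u - 60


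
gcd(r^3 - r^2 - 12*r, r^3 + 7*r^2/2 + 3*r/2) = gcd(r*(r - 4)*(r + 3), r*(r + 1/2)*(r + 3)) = r^2 + 3*r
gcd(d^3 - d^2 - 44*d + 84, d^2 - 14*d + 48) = d - 6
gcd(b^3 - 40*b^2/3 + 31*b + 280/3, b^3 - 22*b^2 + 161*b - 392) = b^2 - 15*b + 56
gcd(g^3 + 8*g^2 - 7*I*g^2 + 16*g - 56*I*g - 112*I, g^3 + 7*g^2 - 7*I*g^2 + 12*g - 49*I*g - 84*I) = g^2 + g*(4 - 7*I) - 28*I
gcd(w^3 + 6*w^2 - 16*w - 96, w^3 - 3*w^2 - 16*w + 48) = w^2 - 16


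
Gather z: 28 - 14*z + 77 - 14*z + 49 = 154 - 28*z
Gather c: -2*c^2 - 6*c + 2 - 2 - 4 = -2*c^2 - 6*c - 4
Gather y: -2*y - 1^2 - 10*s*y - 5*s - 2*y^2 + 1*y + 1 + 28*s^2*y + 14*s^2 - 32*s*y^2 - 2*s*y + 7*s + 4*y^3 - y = 14*s^2 + 2*s + 4*y^3 + y^2*(-32*s - 2) + y*(28*s^2 - 12*s - 2)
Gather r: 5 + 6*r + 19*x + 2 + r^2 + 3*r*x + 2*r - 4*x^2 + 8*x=r^2 + r*(3*x + 8) - 4*x^2 + 27*x + 7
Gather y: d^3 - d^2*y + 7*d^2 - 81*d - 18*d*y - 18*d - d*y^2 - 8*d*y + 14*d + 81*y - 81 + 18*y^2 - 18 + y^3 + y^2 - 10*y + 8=d^3 + 7*d^2 - 85*d + y^3 + y^2*(19 - d) + y*(-d^2 - 26*d + 71) - 91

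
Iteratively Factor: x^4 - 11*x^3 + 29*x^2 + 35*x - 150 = (x - 5)*(x^3 - 6*x^2 - x + 30) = (x - 5)*(x + 2)*(x^2 - 8*x + 15) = (x - 5)*(x - 3)*(x + 2)*(x - 5)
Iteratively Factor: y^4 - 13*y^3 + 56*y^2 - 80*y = (y - 4)*(y^3 - 9*y^2 + 20*y) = (y - 5)*(y - 4)*(y^2 - 4*y) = y*(y - 5)*(y - 4)*(y - 4)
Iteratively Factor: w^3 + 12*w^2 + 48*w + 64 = (w + 4)*(w^2 + 8*w + 16) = (w + 4)^2*(w + 4)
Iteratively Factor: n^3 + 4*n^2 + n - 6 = (n + 3)*(n^2 + n - 2) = (n + 2)*(n + 3)*(n - 1)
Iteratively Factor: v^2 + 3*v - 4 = (v - 1)*(v + 4)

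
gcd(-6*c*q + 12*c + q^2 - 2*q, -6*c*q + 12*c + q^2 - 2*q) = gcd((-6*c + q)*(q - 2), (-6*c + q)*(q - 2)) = -6*c*q + 12*c + q^2 - 2*q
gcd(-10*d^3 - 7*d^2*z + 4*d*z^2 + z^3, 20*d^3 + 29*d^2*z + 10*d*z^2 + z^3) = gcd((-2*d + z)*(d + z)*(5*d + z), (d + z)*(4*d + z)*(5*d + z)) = 5*d^2 + 6*d*z + z^2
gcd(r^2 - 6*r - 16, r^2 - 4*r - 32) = r - 8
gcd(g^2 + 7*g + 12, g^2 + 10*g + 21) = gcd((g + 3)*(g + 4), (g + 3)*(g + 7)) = g + 3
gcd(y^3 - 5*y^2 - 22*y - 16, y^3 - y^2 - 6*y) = y + 2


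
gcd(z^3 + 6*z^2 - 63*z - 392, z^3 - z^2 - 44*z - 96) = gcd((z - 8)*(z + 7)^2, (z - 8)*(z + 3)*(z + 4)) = z - 8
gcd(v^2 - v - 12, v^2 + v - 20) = v - 4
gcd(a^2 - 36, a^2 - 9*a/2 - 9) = a - 6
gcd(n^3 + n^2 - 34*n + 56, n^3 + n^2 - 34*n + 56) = n^3 + n^2 - 34*n + 56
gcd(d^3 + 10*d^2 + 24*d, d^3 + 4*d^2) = d^2 + 4*d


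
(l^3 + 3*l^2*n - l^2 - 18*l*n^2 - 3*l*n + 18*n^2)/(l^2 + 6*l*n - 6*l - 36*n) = (l^2 - 3*l*n - l + 3*n)/(l - 6)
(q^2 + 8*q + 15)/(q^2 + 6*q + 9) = (q + 5)/(q + 3)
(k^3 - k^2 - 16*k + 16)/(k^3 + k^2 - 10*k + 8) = (k - 4)/(k - 2)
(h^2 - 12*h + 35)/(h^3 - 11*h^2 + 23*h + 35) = 1/(h + 1)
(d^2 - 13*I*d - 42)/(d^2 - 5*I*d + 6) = (d - 7*I)/(d + I)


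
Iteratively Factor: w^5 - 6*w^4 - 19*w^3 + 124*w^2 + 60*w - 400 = (w + 2)*(w^4 - 8*w^3 - 3*w^2 + 130*w - 200) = (w - 5)*(w + 2)*(w^3 - 3*w^2 - 18*w + 40) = (w - 5)*(w + 2)*(w + 4)*(w^2 - 7*w + 10) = (w - 5)^2*(w + 2)*(w + 4)*(w - 2)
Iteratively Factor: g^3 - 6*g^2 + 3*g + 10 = (g + 1)*(g^2 - 7*g + 10) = (g - 5)*(g + 1)*(g - 2)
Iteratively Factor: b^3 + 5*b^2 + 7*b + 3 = (b + 1)*(b^2 + 4*b + 3) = (b + 1)^2*(b + 3)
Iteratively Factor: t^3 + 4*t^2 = (t)*(t^2 + 4*t) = t*(t + 4)*(t)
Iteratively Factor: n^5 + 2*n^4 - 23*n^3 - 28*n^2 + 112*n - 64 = (n - 1)*(n^4 + 3*n^3 - 20*n^2 - 48*n + 64) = (n - 1)^2*(n^3 + 4*n^2 - 16*n - 64) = (n - 1)^2*(n + 4)*(n^2 - 16) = (n - 1)^2*(n + 4)^2*(n - 4)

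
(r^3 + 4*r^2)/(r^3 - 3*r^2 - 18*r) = r*(r + 4)/(r^2 - 3*r - 18)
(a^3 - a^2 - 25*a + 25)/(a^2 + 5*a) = a - 6 + 5/a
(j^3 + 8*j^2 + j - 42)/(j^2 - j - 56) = (j^2 + j - 6)/(j - 8)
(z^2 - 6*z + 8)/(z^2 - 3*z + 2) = (z - 4)/(z - 1)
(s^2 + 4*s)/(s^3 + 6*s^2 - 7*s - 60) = s/(s^2 + 2*s - 15)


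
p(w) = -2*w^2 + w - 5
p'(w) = 1 - 4*w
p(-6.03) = -83.75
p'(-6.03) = 25.12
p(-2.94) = -25.23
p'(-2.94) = 12.76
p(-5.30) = -66.48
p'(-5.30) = 22.20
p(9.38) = -171.59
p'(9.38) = -36.52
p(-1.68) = -12.32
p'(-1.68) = 7.72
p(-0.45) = -5.86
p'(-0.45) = 2.80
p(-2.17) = -16.59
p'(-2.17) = 9.68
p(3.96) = -32.40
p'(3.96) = -14.84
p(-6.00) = -83.00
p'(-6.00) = 25.00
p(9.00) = -158.00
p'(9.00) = -35.00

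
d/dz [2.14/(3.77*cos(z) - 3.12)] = 8.0678*sin(z)/(3.77*cos(z) - 3.12)^2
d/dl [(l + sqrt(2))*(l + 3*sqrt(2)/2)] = 2*l + 5*sqrt(2)/2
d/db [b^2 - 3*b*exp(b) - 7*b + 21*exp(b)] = -3*b*exp(b) + 2*b + 18*exp(b) - 7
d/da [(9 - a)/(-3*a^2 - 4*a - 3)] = 3*(-a^2 + 18*a + 13)/(9*a^4 + 24*a^3 + 34*a^2 + 24*a + 9)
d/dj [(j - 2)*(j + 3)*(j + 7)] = 3*j^2 + 16*j + 1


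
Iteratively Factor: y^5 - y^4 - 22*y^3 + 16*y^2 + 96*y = (y)*(y^4 - y^3 - 22*y^2 + 16*y + 96) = y*(y + 2)*(y^3 - 3*y^2 - 16*y + 48) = y*(y - 4)*(y + 2)*(y^2 + y - 12) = y*(y - 4)*(y + 2)*(y + 4)*(y - 3)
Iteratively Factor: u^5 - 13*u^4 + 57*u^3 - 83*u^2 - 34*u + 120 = (u + 1)*(u^4 - 14*u^3 + 71*u^2 - 154*u + 120) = (u - 4)*(u + 1)*(u^3 - 10*u^2 + 31*u - 30) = (u - 4)*(u - 2)*(u + 1)*(u^2 - 8*u + 15) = (u - 4)*(u - 3)*(u - 2)*(u + 1)*(u - 5)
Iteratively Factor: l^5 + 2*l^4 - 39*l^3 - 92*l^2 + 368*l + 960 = (l + 3)*(l^4 - l^3 - 36*l^2 + 16*l + 320) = (l - 4)*(l + 3)*(l^3 + 3*l^2 - 24*l - 80) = (l - 4)*(l + 3)*(l + 4)*(l^2 - l - 20) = (l - 5)*(l - 4)*(l + 3)*(l + 4)*(l + 4)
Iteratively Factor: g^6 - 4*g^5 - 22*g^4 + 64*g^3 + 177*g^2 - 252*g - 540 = (g + 2)*(g^5 - 6*g^4 - 10*g^3 + 84*g^2 + 9*g - 270) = (g - 3)*(g + 2)*(g^4 - 3*g^3 - 19*g^2 + 27*g + 90) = (g - 5)*(g - 3)*(g + 2)*(g^3 + 2*g^2 - 9*g - 18) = (g - 5)*(g - 3)*(g + 2)^2*(g^2 - 9) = (g - 5)*(g - 3)^2*(g + 2)^2*(g + 3)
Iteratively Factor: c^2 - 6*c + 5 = (c - 5)*(c - 1)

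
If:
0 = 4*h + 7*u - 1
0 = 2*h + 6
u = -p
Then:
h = -3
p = -13/7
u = 13/7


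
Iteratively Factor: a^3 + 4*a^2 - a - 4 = (a + 4)*(a^2 - 1) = (a + 1)*(a + 4)*(a - 1)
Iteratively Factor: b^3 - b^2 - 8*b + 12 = (b - 2)*(b^2 + b - 6) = (b - 2)*(b + 3)*(b - 2)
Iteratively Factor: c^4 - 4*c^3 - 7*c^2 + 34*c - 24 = (c + 3)*(c^3 - 7*c^2 + 14*c - 8) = (c - 2)*(c + 3)*(c^2 - 5*c + 4) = (c - 2)*(c - 1)*(c + 3)*(c - 4)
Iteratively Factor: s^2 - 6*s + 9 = (s - 3)*(s - 3)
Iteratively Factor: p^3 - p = (p)*(p^2 - 1) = p*(p - 1)*(p + 1)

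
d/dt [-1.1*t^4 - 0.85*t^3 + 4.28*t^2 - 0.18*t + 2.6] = -4.4*t^3 - 2.55*t^2 + 8.56*t - 0.18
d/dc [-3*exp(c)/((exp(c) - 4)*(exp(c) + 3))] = 3*(exp(2*c) + 12)*exp(c)/(exp(4*c) - 2*exp(3*c) - 23*exp(2*c) + 24*exp(c) + 144)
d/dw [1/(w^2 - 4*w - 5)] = 2*(2 - w)/(-w^2 + 4*w + 5)^2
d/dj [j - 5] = 1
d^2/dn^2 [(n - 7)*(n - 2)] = 2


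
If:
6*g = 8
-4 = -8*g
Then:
No Solution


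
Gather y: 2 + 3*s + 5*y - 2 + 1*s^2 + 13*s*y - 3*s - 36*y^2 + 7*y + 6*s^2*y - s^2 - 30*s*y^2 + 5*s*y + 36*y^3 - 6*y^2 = 36*y^3 + y^2*(-30*s - 42) + y*(6*s^2 + 18*s + 12)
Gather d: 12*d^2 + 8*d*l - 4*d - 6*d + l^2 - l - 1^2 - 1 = 12*d^2 + d*(8*l - 10) + l^2 - l - 2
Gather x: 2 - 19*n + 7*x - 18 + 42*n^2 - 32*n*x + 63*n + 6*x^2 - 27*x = 42*n^2 + 44*n + 6*x^2 + x*(-32*n - 20) - 16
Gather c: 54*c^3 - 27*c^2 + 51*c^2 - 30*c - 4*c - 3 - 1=54*c^3 + 24*c^2 - 34*c - 4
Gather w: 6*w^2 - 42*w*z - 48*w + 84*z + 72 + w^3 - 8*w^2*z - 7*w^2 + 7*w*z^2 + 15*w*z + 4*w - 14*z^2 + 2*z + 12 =w^3 + w^2*(-8*z - 1) + w*(7*z^2 - 27*z - 44) - 14*z^2 + 86*z + 84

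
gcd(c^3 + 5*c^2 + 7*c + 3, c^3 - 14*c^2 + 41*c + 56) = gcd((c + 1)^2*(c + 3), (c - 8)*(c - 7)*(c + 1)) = c + 1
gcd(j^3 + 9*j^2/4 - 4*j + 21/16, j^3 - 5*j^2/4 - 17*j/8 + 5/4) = j - 1/2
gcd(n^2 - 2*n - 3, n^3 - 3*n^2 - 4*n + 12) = n - 3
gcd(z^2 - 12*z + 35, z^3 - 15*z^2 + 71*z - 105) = z^2 - 12*z + 35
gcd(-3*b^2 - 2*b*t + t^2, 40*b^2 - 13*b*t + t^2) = 1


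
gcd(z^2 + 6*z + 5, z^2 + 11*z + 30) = z + 5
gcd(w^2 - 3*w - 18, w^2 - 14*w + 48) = w - 6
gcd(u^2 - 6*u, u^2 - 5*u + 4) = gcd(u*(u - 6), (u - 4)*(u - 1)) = 1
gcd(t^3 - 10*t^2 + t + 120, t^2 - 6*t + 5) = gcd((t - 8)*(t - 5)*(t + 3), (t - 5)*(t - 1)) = t - 5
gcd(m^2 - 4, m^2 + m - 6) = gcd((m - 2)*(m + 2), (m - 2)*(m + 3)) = m - 2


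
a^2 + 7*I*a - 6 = (a + I)*(a + 6*I)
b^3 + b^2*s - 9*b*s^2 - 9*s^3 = (b - 3*s)*(b + s)*(b + 3*s)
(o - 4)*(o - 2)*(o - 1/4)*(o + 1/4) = o^4 - 6*o^3 + 127*o^2/16 + 3*o/8 - 1/2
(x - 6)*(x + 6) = x^2 - 36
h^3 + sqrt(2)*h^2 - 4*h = h*(h - sqrt(2))*(h + 2*sqrt(2))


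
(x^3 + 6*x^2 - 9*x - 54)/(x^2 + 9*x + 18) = x - 3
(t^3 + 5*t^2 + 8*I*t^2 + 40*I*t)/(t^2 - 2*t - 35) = t*(t + 8*I)/(t - 7)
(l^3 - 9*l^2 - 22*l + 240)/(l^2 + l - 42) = (l^2 - 3*l - 40)/(l + 7)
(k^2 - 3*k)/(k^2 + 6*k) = (k - 3)/(k + 6)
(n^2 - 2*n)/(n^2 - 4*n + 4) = n/(n - 2)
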